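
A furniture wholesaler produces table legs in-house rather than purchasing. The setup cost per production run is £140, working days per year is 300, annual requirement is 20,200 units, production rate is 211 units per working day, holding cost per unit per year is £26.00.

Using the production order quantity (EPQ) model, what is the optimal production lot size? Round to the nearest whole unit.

565 units

d = 20,200/300 = 67.3333 units/day;  effective holding cost H(1 − d/p) = 26·(1 − 67.3333/211) = 17.70300
Q* = √(2DS / H_eff) = √(2·20,200·140 / 17.70300) ≈ 565.24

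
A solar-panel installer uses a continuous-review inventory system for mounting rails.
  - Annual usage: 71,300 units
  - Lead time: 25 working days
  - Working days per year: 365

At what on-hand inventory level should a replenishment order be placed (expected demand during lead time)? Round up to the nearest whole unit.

Daily demand d = 71,300 / 365 = 195.342 units/day
Demand during lead time = 195.342 × 25 = 4,883.56
Reorder point = 4,883.56 → round up

4,884 units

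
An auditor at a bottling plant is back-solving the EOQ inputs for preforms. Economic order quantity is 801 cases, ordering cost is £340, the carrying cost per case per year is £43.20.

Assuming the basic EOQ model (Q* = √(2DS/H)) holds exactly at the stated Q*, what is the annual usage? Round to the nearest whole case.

40,761 cases per year

Since Q* = (2DS/H)^½, squaring gives Q*²·H = 2DS.
D = Q²H / (2S) = 801² × 43.2 / (2 × 340) = 40,760.53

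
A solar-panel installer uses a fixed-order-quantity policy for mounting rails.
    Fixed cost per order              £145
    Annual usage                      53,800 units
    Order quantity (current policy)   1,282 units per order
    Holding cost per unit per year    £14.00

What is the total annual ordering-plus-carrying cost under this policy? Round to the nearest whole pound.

Annual ordering cost = (D/Q)·S = (53,800/1,282) × 145 = £6,085.02
Annual holding cost  = (Q/2)·H = (1,282/2) × 14 = £8,974.00
Total = £6,085.02 + £8,974.00 = £15,059.02

£15,059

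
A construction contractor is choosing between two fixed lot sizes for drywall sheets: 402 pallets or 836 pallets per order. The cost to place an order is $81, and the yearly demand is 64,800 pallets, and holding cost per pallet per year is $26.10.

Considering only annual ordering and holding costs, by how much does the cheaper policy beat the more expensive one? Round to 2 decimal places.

$1,114.55

TC(Q) = (D/Q)S + (Q/2)H
TC(402) = (64,800/402)×81 + (402/2)×26.1 = $18,302.82
TC(836) = (64,800/836)×81 + (836/2)×26.1 = $17,188.27
|ΔTC| = |$18,302.82 − $17,188.27| = $1,114.55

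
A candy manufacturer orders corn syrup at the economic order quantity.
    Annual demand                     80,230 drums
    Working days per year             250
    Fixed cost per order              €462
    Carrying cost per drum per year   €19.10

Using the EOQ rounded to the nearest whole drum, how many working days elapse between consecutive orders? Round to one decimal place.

Optimal lot size Q* = (2 × 80,230 × €462 / €19.1)^½ ≈ 1,970.10 → Q = 1,970 drums
Cycle time = (working days × Q)/D = (250 × 1,970) / 80,230 = 6.139 days

6.1 days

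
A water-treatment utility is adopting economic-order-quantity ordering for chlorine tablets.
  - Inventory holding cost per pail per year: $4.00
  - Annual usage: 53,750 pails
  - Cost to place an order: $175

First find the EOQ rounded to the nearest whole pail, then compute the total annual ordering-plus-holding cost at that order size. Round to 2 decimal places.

EOQ = √(2DS/H) = √(2 × 53,750 × 175 / 4)
    = √(4,703,125.00) ≈ 2,168.67 → Q = 2,169 pails
Orders/yr = 53,750/2,169 = 24.781; ordering cost = 24.781 × $175 = $4,336.68
Average inventory = 2,169/2 = 1084.5; holding cost = 1084.5 × $4 = $4,338.00
Total = $4,336.68 + $4,338.00 = $8,674.68

$8,674.68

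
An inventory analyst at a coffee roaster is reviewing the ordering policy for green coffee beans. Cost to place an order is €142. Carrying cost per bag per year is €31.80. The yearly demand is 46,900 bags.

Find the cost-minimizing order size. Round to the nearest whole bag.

EOQ = √(2DS/H) = √(2 × 46,900 × 142 / 31.8)
    = √(418,855.35) ≈ 647.19

647 bags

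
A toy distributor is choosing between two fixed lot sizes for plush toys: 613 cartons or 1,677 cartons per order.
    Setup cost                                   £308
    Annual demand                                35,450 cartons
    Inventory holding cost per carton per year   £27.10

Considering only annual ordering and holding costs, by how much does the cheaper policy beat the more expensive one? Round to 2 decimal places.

£3,116.25

Annual cost at Q: ordering D·S/Q plus holding Q·H/2.
TC(613) = (35,450/613)×308 + (613/2)×27.1 = £26,117.90
TC(1,677) = (35,450/1,677)×308 + (1,677/2)×27.1 = £29,234.14
Cheaper: Q = 613.  Difference = £3,116.25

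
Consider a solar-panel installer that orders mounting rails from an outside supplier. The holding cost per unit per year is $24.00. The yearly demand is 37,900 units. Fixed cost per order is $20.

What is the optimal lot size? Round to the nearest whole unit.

251 units

2DS/H = 2·37,900·20/24 = 63,166.67
EOQ = √63,166.67 ≈ 251.33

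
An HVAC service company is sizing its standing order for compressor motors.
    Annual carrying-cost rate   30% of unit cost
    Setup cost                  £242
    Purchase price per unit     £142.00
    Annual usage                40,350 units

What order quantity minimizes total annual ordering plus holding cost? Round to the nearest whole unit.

Holding cost per unit per year: H = 30% × £142 = £42.6000
2DS/H = 2·40,350·242/42.6 = 458,436.62
EOQ = √458,436.62 ≈ 677.08

677 units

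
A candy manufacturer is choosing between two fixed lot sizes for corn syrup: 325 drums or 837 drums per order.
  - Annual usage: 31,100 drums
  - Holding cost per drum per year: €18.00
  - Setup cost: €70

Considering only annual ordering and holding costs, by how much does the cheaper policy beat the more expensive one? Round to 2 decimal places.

Annual cost at Q: ordering D·S/Q plus holding Q·H/2.
TC(325) = (31,100/325)×70 + (325/2)×18 = €9,623.46
TC(837) = (31,100/837)×70 + (837/2)×18 = €10,133.96
|ΔTC| = |€9,623.46 − €10,133.96| = €510.49

€510.49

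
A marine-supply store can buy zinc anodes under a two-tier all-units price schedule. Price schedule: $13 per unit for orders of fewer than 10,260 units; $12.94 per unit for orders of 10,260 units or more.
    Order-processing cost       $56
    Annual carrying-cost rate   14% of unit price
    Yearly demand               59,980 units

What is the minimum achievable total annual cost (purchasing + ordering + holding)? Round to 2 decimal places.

H₁ = 14%×$13 = $1.8200;  H₂ = 14%×$12.94 = $1.8116
EOQ₁ = √(2×59,980×56/1.8200) = 1,921.22  (< 10,260, feasible at tier 1)
EOQ₂ = √(2×59,980×56/1.8116) = 1,925.67  (< 10,260 → use Q = 10,260 at tier-2 price)
TC(tier 1 (EOQ₁), Q≈1,921.2) = $783,236.62
TC(tier 2, Q≈10,260.0) = $785,762.08
Minimum at tier 1 (EOQ₁): $783,236.62

$783,236.62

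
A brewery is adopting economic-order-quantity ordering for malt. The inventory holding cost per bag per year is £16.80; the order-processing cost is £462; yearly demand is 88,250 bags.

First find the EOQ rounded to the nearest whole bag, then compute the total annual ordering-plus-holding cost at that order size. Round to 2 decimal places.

2DS/H = 2·88,250·462/16.8 = 4,853,750.00
EOQ = √4,853,750.00 ≈ 2,203.12 → Q = 2,203 bags
Orders/yr = 88,250/2,203 = 40.059; ordering cost = 40.059 × £462 = £18,507.26
Average inventory = 2,203/2 = 1101.5; holding cost = 1101.5 × £16.8 = £18,505.20
Total = £18,507.26 + £18,505.20 = £37,012.46

£37,012.46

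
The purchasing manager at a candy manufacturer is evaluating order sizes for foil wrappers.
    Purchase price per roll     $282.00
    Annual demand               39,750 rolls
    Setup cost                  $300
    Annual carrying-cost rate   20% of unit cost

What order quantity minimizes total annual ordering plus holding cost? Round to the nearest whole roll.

Holding cost per roll per year: H = 20% × $282 = $56.4000
Optimal lot size Q* = (2 × 39,750 × $300 / $56.4)^½ ≈ 650.29

650 rolls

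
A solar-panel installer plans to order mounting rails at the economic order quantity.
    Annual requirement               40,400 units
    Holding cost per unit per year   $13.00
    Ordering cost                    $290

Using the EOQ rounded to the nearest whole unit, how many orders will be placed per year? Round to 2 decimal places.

30.08 orders per year

Q* = √(2·D·S / H) = √(2·40,400·290 / 13) = √1,802,461.5 ≈ 1,342.56 → Q = 1,343
Orders per year = D/Q = 40,400 / 1,343 = 30.082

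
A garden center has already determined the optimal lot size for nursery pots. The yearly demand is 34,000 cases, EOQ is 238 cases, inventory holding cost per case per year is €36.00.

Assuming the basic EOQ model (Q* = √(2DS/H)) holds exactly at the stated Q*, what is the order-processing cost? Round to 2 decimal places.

Since Q* = (2DS/H)^½, squaring gives Q*²·H = 2DS.
S = Q²H / (2D) = 238² × 36 / (2 × 34,000) = 29.9880

€29.99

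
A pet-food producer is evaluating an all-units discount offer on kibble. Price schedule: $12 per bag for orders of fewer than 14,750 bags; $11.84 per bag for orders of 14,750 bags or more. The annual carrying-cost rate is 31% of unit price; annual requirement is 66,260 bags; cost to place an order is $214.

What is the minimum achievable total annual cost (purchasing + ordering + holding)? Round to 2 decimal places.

$805,391.15

H₁ = 31%×$12 = $3.7200;  H₂ = 31%×$11.84 = $3.6704
EOQ₁ = √(2×66,260×214/3.7200) = 2,761.06  (< 14,750, feasible at tier 1)
EOQ₂ = √(2×66,260×214/3.6704) = 2,779.66  (< 14,750 → use Q = 14,750 at tier-2 price)
TC(tier 1 (EOQ₁), Q≈2,761.1) = $805,391.15
TC(tier 2, Q≈14,750.0) = $812,548.93
Minimum at tier 1 (EOQ₁): $805,391.15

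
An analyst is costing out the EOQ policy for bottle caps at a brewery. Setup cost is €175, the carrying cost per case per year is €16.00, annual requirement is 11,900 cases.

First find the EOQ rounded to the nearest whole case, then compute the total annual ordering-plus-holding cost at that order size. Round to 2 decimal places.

€8,163.33

2DS/H = 2·11,900·175/16 = 260,312.50
EOQ = √260,312.50 ≈ 510.21 → Q = 510 cases
Ordering: D/Q × S = 11,900/510 × €175 = €4,083.33
Holding:  Q/2 × H = 510/2 × €16 = €4,080.00
Total = €4,083.33 + €4,080.00 = €8,163.33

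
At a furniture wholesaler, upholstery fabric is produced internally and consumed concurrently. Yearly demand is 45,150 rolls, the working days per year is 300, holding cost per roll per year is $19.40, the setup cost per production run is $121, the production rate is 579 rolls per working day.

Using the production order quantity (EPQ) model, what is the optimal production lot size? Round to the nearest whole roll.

d = 45,150/300 = 150.5000 rolls/day;  effective holding cost H(1 − d/p) = 19.4·(1 − 150.5000/579) = 14.35734
Q* = √(2DS / H_eff) = √(2·45,150·121 / 14.35734) ≈ 872.37

872 rolls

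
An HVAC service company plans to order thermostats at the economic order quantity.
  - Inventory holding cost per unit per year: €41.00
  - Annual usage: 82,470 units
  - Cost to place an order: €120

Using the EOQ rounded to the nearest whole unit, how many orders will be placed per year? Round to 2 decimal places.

118.66 orders per year

2DS/H = 2·82,470·120/41 = 482,751.22
EOQ = √482,751.22 ≈ 694.80 → Q = 695
N = D/Q = 82,470/695 ≈ 118.662 orders/yr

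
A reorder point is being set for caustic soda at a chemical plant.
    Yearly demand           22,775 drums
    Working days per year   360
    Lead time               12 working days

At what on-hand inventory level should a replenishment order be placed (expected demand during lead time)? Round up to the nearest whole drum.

760 drums

Daily demand d = 22,775 / 360 = 63.264 drums/day
Demand during lead time = 63.264 × 12 = 759.17
Reorder point = 759.17 → round up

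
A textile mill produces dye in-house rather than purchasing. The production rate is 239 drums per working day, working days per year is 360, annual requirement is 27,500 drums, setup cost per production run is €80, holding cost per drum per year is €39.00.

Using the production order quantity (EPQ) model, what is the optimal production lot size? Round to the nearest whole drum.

d = 27,500/360 = 76.3889 drums/day;  effective holding cost H(1 − d/p) = 39·(1 − 76.3889/239) = 26.53487
Q* = √(2DS / H_eff) = √(2·27,500·80 / 26.53487) ≈ 407.21

407 drums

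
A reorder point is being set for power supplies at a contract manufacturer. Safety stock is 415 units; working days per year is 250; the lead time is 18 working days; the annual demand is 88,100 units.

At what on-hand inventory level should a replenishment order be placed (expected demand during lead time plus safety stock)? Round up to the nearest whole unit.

Daily demand d = 88,100 / 250 = 352.400 units/day
Demand during lead time = 352.400 × 18 = 6,343.20
Reorder point = 6,343.20 + 415 = 6,758.20 → round up

6,759 units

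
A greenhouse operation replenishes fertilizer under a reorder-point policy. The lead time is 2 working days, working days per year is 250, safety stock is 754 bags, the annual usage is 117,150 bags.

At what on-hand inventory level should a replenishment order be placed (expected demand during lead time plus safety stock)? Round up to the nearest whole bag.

1,692 bags

Daily demand d = 117,150 / 250 = 468.600 bags/day
Demand during lead time = 468.600 × 2 = 937.20
Reorder point = 937.20 + 754 = 1,691.20 → round up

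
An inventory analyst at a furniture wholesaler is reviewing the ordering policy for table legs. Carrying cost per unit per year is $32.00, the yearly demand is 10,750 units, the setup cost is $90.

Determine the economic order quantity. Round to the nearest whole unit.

246 units

EOQ = √(2DS/H) = √(2 × 10,750 × 90 / 32)
    = √(60,468.75) ≈ 245.90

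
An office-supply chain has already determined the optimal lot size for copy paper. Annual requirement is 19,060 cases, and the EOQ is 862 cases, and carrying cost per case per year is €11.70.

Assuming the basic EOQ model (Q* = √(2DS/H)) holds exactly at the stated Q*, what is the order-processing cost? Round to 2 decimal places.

€228.06

From Q* = √(2DS/H) ⇒ Q*² = 2DS/H.
S = Q²H / (2D) = 862² × 11.7 / (2 × 19,060) = 228.0592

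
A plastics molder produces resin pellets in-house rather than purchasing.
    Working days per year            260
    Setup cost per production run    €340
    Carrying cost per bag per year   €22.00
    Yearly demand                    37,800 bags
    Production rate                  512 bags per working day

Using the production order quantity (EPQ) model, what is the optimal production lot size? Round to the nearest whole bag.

1,277 bags

d = 37,800/260 = 145.3846 bags/day;  effective holding cost H(1 − d/p) = 22·(1 − 145.3846/512) = 15.75300
Q* = √(2DS / H_eff) = √(2·37,800·340 / 15.75300) ≈ 1,277.38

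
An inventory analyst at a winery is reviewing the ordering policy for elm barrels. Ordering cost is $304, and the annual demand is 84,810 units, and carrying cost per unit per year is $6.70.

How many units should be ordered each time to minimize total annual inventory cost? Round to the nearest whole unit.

2,774 units

2DS/H = 2·84,810·304/6.7 = 7,696,191.04
EOQ = √7,696,191.04 ≈ 2,774.20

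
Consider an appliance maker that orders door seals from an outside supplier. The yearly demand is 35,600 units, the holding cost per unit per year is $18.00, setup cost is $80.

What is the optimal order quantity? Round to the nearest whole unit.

563 units

EOQ = √(2DS/H) = √(2 × 35,600 × 80 / 18)
    = √(316,444.44) ≈ 562.53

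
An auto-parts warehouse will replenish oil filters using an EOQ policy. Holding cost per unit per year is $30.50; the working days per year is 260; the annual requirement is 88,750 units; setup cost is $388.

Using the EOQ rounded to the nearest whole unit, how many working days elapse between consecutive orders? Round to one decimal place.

Q* = √(2·D·S / H) = √(2·88,750·388 / 30.5) = √2,258,032.8 ≈ 1,502.68 → Q = 1,503 units
Days between orders = 260 / (D/Q) = 260 / 59.049 ≈ 4.403

4.4 days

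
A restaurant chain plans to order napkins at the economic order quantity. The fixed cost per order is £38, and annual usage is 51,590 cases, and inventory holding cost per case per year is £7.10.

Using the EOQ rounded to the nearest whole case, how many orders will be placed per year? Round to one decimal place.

Optimal lot size Q* = (2 × 51,590 × £38 / £7.1)^½ ≈ 743.12 → Q = 743
N = D/Q = 51,590/743 ≈ 69.435 orders/yr

69.4 orders per year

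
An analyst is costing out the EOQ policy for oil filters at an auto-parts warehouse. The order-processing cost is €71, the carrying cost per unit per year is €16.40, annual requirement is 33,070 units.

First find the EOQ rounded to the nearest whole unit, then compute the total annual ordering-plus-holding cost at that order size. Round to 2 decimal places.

€8,775.73

Q* = √(2·D·S / H) = √(2·33,070·71 / 16.4) = √286,337.8 ≈ 535.11 → Q = 535 units
Ordering: D/Q × S = 33,070/535 × €71 = €4,388.73
Holding:  Q/2 × H = 535/2 × €16.4 = €4,387.00
Total = €4,388.73 + €4,387.00 = €8,775.73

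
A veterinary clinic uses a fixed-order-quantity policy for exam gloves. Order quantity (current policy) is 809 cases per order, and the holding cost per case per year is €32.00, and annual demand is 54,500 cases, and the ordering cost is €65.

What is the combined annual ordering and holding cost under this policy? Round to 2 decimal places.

€17,322.86

Annual ordering cost = (D/Q)·S = (54,500/809) × 65 = €4,378.86
Annual holding cost  = (Q/2)·H = (809/2) × 32 = €12,944.00
Total = €4,378.86 + €12,944.00 = €17,322.86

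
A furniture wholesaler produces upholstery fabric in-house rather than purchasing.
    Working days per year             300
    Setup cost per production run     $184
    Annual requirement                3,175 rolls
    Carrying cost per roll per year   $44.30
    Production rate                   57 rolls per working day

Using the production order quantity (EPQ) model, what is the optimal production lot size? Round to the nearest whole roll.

180 rolls

Daily demand d = 3,175/300 = 10.583; p = 57; 1 − d/p = 0.81433
EPQ = √(2DS / (H(1 − d/p)))
    = √(2 × 3,175 × 184 / (44.3 × 0.81433)) ≈ 179.97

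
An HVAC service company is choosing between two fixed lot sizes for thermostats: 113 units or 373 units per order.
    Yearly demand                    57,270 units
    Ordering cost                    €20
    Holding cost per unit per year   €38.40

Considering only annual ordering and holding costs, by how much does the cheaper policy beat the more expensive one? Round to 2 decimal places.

TC(Q) = (D/Q)S + (Q/2)H
TC(113) = (57,270/113)×20 + (113/2)×38.4 = €12,305.88
TC(373) = (57,270/373)×20 + (373/2)×38.4 = €10,232.38
|ΔTC| = |€12,305.88 − €10,232.38| = €2,073.51

€2,073.51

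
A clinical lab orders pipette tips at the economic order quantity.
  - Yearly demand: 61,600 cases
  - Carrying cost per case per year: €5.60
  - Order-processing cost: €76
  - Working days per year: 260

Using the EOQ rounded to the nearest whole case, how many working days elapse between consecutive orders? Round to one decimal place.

5.5 days

2DS/H = 2·61,600·76/5.6 = 1,672,000.00
EOQ = √1,672,000.00 ≈ 1,293.06 → Q = 1,293 cases
Days between orders = 260 / (D/Q) = 260 / 47.641 ≈ 5.457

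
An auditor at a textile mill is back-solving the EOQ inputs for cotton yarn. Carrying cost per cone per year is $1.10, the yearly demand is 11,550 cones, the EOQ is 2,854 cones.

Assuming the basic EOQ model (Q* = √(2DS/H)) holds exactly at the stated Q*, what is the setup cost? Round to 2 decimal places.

From Q* = √(2DS/H) ⇒ Q*² = 2DS/H.
S = Q²H / (2D) = 2,854² × 1.1 / (2 × 11,550) = 387.8722

$387.87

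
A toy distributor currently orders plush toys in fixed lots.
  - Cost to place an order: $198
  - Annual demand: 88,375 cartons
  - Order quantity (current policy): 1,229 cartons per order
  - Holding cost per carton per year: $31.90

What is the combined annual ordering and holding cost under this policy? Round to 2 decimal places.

Ordering: D/Q × S = 88,375/1,229 × $198 = $14,237.79
Holding:  Q/2 × H = 1,229/2 × $31.9 = $19,602.55
Total = $14,237.79 + $19,602.55 = $33,840.34

$33,840.34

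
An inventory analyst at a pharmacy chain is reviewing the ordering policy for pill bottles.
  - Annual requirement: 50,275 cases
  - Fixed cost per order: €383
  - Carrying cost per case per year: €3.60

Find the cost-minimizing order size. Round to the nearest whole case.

Optimal lot size Q* = (2 × 50,275 × €383 / €3.6)^½ ≈ 3,270.69

3,271 cases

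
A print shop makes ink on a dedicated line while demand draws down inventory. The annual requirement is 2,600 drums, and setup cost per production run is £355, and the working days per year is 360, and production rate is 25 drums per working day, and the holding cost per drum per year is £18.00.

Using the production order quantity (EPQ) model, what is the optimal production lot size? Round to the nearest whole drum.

380 drums

d = 2,600/360 = 7.2222 drums/day;  effective holding cost H(1 − d/p) = 18·(1 − 7.2222/25) = 12.80000
Q* = √(2DS / H_eff) = √(2·2,600·355 / 12.80000) ≈ 379.76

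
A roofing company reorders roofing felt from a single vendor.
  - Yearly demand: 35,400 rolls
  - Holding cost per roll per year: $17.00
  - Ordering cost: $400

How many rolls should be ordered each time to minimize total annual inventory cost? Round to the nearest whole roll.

1,291 rolls

Q* = √(2·D·S / H) = √(2·35,400·400 / 17) = √1,665,882.4 ≈ 1,290.69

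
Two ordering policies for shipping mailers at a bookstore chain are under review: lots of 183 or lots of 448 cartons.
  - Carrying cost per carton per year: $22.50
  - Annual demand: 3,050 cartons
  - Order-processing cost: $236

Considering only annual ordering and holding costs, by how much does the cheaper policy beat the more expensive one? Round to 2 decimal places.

$654.61

TC(Q) = (D/Q)S + (Q/2)H
TC(183) = (3,050/183)×236 + (183/2)×22.5 = $5,992.08
TC(448) = (3,050/448)×236 + (448/2)×22.5 = $6,646.70
|ΔTC| = |$5,992.08 − $6,646.70| = $654.61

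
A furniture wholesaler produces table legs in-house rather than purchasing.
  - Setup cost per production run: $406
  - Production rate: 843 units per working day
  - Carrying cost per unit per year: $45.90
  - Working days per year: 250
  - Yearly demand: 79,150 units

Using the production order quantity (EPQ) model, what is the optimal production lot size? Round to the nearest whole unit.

Daily demand d = 79,150/250 = 316.600; p = 843; 1 − d/p = 0.62444
EPQ = √(2DS / (H(1 − d/p)))
    = √(2 × 79,150 × 406 / (45.9 × 0.62444)) ≈ 1,497.45

1,497 units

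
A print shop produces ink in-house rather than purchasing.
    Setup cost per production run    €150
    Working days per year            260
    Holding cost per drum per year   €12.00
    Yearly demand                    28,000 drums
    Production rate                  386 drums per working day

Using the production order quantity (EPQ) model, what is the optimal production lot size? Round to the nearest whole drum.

985 drums

Daily demand d = 28,000/260 = 107.692; p = 386; 1 − d/p = 0.72100
EPQ = √(2DS / (H(1 − d/p)))
    = √(2 × 28,000 × 150 / (12 × 0.72100)) ≈ 985.33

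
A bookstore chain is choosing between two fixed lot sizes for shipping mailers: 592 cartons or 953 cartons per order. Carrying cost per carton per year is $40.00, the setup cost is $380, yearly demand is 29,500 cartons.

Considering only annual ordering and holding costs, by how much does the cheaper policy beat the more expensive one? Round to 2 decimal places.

TC(Q) = (D/Q)S + (Q/2)H
TC(592) = (29,500/592)×380 + (592/2)×40 = $30,775.81
TC(953) = (29,500/953)×380 + (953/2)×40 = $30,822.85
|ΔTC| = |$30,775.81 − $30,822.85| = $47.04

$47.04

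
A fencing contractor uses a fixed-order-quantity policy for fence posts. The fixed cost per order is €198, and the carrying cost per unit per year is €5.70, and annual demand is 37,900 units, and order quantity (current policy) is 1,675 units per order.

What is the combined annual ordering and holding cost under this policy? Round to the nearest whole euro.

€9,254

Annual ordering cost = (D/Q)·S = (37,900/1,675) × 198 = €4,480.12
Annual holding cost  = (Q/2)·H = (1,675/2) × 5.7 = €4,773.75
Total = €4,480.12 + €4,773.75 = €9,253.87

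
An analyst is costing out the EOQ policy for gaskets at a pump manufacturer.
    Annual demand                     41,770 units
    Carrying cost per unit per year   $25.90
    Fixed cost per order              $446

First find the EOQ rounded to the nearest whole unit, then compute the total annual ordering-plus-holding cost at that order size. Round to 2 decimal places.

$31,064.51

Optimal lot size Q* = (2 × 41,770 × $446 / $25.9)^½ ≈ 1,199.40 → Q = 1,199 units
Ordering: D/Q × S = 41,770/1,199 × $446 = $15,537.46
Holding:  Q/2 × H = 1,199/2 × $25.9 = $15,527.05
Total = $15,537.46 + $15,527.05 = $31,064.51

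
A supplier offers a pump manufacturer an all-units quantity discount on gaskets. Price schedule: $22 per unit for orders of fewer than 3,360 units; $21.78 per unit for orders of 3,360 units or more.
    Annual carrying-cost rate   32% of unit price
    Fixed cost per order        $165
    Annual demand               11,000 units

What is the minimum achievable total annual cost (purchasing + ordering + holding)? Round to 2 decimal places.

H₁ = 32%×$22 = $7.0400;  H₂ = 32%×$21.78 = $6.9696
EOQ₁ = √(2×11,000×165/7.0400) = 718.07  (< 3,360, feasible at tier 1)
EOQ₂ = √(2×11,000×165/6.9696) = 721.69  (< 3,360 → use Q = 3,360 at tier-2 price)
TC(tier 1 (EOQ₁), Q≈718.1) = $247,055.22
TC(tier 2, Q≈3,360.0) = $251,829.11
Minimum at tier 1 (EOQ₁): $247,055.22

$247,055.22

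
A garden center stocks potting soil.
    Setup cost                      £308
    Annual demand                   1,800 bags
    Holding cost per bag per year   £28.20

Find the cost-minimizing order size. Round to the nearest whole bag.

Optimal lot size Q* = (2 × 1,800 × £308 / £28.2)^½ ≈ 198.29

198 bags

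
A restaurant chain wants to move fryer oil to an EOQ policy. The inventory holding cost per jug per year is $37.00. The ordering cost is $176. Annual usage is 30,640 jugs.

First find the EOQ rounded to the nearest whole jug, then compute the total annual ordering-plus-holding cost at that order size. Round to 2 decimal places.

Q* = √(2·D·S / H) = √(2·30,640·176 / 37) = √291,494.1 ≈ 539.90 → Q = 540 jugs
Annual ordering cost = (D/Q)·S = (30,640/540) × 176 = $9,986.37
Annual holding cost  = (Q/2)·H = (540/2) × 37 = $9,990.00
Total = $9,986.37 + $9,990.00 = $19,976.37

$19,976.37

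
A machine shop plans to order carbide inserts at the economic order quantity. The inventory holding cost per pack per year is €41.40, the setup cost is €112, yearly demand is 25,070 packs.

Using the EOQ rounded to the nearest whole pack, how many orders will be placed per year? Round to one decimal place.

Q* = √(2·D·S / H) = √(2·25,070·112 / 41.4) = √135,644.4 ≈ 368.30 → Q = 368
Orders per year = D/Q = 25,070 / 368 = 68.125

68.1 orders per year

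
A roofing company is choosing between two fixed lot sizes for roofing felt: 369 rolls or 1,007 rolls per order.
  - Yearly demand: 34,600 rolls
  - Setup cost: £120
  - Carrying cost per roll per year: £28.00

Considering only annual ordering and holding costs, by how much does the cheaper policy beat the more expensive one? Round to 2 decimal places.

£1,803.11

For each Q, cost = (D/Q)·S + (Q/2)·H.
TC(369) = (34,600/369)×120 + (369/2)×28 = £16,418.03
TC(1,007) = (34,600/1,007)×120 + (1,007/2)×28 = £18,221.14
Cheaper: Q = 369.  Difference = £1,803.11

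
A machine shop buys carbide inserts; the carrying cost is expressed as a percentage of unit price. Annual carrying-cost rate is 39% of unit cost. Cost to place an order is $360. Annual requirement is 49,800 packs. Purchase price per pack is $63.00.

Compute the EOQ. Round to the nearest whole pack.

1,208 packs

Holding cost per pack per year: H = 39% × $63 = $24.5700
Q* = √(2·D·S / H) = √(2·49,800·360 / 24.57) = √1,459,340.7 ≈ 1,208.03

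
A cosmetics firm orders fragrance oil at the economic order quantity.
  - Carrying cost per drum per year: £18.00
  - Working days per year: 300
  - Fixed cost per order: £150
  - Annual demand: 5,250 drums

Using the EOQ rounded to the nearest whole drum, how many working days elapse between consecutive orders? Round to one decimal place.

2DS/H = 2·5,250·150/18 = 87,500.00
EOQ = √87,500.00 ≈ 295.80 → Q = 296 drums
Cycle time = (working days × Q)/D = (300 × 296) / 5,250 = 16.914 days

16.9 days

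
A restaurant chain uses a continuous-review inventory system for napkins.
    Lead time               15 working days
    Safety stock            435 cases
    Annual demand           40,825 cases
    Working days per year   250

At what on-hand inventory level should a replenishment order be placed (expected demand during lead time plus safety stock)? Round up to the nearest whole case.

Daily demand d = 40,825 / 250 = 163.300 cases/day
Demand during lead time = 163.300 × 15 = 2,449.50
Reorder point = 2,449.50 + 435 = 2,884.50 → round up

2,885 cases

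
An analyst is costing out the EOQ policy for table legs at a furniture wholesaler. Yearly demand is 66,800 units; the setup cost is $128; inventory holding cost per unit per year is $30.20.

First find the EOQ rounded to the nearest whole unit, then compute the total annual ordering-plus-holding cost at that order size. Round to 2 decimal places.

Q* = √(2·D·S / H) = √(2·66,800·128 / 30.2) = √566,251.7 ≈ 752.50 → Q = 752 units
Annual ordering cost = (D/Q)·S = (66,800/752) × 128 = $11,370.21
Annual holding cost  = (Q/2)·H = (752/2) × 30.2 = $11,355.20
Total = $11,370.21 + $11,355.20 = $22,725.41

$22,725.41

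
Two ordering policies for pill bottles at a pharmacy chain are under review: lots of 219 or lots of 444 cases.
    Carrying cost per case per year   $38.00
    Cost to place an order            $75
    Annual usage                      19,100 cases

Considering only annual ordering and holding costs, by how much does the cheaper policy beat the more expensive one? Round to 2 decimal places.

For each Q, cost = (D/Q)·S + (Q/2)·H.
TC(219) = (19,100/219)×75 + (219/2)×38 = $10,702.10
TC(444) = (19,100/444)×75 + (444/2)×38 = $11,662.35
|ΔTC| = |$10,702.10 − $11,662.35| = $960.26

$960.26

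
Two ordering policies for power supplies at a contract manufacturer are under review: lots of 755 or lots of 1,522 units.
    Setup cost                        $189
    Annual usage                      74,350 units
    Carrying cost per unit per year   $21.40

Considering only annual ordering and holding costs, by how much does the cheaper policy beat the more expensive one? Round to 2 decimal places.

$1,172.53

For each Q, cost = (D/Q)·S + (Q/2)·H.
TC(755) = (74,350/755)×189 + (755/2)×21.4 = $26,690.62
TC(1,522) = (74,350/1,522)×189 + (1,522/2)×21.4 = $25,518.09
|ΔTC| = |$26,690.62 − $25,518.09| = $1,172.53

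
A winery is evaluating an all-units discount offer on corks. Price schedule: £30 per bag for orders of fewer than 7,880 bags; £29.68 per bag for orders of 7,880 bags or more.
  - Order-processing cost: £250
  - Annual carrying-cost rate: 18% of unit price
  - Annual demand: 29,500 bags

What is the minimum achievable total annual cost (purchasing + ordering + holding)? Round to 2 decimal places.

£893,924.68

H₁ = 18%×£30 = £5.4000;  H₂ = 18%×£29.68 = £5.3424
EOQ₁ = √(2×29,500×250/5.4000) = 1,652.72  (< 7,880, feasible at tier 1)
EOQ₂ = √(2×29,500×250/5.3424) = 1,661.61  (< 7,880 → use Q = 7,880 at tier-2 price)
TC(tier 1 (EOQ₁), Q≈1,652.7) = £893,924.68
TC(tier 2, Q≈7,880.0) = £897,544.97
Minimum at tier 1 (EOQ₁): £893,924.68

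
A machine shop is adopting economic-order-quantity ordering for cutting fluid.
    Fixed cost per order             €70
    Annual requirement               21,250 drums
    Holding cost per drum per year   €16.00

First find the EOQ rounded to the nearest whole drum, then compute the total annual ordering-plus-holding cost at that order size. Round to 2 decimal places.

€6,899.28

EOQ = √(2DS/H) = √(2 × 21,250 × 70 / 16)
    = √(185,937.50) ≈ 431.20 → Q = 431 drums
Annual ordering cost = (D/Q)·S = (21,250/431) × 70 = €3,451.28
Annual holding cost  = (Q/2)·H = (431/2) × 16 = €3,448.00
Total = €3,451.28 + €3,448.00 = €6,899.28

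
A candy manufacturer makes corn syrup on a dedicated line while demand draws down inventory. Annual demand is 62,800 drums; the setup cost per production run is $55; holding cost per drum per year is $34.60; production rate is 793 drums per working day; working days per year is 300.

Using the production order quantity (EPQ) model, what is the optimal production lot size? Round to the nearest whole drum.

521 drums

d = 62,800/300 = 209.3333 drums/day;  effective holding cost H(1 − d/p) = 34.6·(1 − 209.3333/793) = 25.46641
Q* = √(2DS / H_eff) = √(2·62,800·55 / 25.46641) ≈ 520.83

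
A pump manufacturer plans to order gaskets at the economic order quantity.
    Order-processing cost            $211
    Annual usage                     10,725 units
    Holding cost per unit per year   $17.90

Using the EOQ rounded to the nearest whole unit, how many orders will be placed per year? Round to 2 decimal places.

21.32 orders per year

2DS/H = 2·10,725·211/17.9 = 252,846.37
EOQ = √252,846.37 ≈ 502.84 → Q = 503
Orders per year = D/Q = 10,725 / 503 = 21.322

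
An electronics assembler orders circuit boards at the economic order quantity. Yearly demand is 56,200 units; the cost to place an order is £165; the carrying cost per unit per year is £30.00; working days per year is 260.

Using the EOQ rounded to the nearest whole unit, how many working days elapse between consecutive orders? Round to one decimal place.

3.6 days

Q* = √(2·D·S / H) = √(2·56,200·165 / 30) = √618,200.0 ≈ 786.26 → Q = 786 units
T = Q/D × 260 days = 786/56,200 × 260 = 3.636 days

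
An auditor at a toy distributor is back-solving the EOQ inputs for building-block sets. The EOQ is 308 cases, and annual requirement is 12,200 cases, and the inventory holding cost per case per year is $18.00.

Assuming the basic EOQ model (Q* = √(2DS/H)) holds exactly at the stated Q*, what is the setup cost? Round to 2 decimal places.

$69.98

EOQ relation: Q² = 2DS/H, so rearrange for the unknown.
S = Q²H / (2D) = 308² × 18 / (2 × 12,200) = 69.9816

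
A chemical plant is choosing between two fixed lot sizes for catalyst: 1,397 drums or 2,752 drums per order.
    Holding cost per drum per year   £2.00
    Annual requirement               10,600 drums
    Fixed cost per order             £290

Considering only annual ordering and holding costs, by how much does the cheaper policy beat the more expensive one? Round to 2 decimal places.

£271.58

Annual cost at Q: ordering D·S/Q plus holding Q·H/2.
TC(1,397) = (10,600/1,397)×290 + (1,397/2)×2 = £3,597.43
TC(2,752) = (10,600/2,752)×290 + (2,752/2)×2 = £3,869.01
Lots of 1,397 are cheaper by £271.58.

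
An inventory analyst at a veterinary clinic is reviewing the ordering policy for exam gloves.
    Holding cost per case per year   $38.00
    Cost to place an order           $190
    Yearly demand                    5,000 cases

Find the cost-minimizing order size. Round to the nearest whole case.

EOQ = √(2DS/H) = √(2 × 5,000 × 190 / 38)
    = √(50,000.00) ≈ 223.61

224 cases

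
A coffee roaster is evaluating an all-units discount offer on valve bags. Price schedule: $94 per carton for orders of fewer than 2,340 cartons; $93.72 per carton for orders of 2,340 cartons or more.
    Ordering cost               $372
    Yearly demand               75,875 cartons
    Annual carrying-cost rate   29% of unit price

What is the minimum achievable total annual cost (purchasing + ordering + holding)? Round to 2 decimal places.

$7,154,866.38

H₁ = 29%×$94 = $27.2600;  H₂ = 29%×$93.72 = $27.1788
EOQ₁ = √(2×75,875×372/27.2600) = 1,439.04  (< 2,340, feasible at tier 1)
EOQ₂ = √(2×75,875×372/27.1788) = 1,441.19  (< 2,340 → use Q = 2,340 at tier-2 price)
TC(tier 1 (EOQ₁), Q≈1,439.0) = $7,171,478.23
TC(tier 2, Q≈2,340.0) = $7,154,866.38
Minimum at tier 2: $7,154,866.38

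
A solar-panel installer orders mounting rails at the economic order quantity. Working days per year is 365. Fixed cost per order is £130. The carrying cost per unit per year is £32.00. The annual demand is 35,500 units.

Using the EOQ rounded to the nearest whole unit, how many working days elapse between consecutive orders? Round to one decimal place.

5.5 days

Q* = √(2·D·S / H) = √(2·35,500·130 / 32) = √288,437.5 ≈ 537.06 → Q = 537 units
T = Q/D × 365 days = 537/35,500 × 365 = 5.521 days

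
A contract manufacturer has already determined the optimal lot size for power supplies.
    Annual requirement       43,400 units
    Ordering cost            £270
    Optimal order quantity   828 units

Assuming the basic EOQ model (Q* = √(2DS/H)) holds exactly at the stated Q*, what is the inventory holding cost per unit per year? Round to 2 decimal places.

£34.18

From Q* = √(2DS/H) ⇒ Q*² = 2DS/H.
H = 2DS / Q² = 2 × 43,400 × 270 / 828² = 34.1840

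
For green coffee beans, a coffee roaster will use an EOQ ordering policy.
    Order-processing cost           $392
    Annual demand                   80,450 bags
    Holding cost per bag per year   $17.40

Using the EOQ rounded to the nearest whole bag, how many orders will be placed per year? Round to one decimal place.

42.3 orders per year

2DS/H = 2·80,450·392/17.4 = 3,624,873.56
EOQ = √3,624,873.56 ≈ 1,903.91 → Q = 1,904
N = D/Q = 80,450/1,904 ≈ 42.253 orders/yr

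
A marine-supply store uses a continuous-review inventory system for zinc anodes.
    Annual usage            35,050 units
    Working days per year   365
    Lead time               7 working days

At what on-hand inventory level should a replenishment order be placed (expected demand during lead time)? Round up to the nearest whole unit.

673 units

Daily demand d = 35,050 / 365 = 96.027 units/day
Demand during lead time = 96.027 × 7 = 672.19
Reorder point = 672.19 → round up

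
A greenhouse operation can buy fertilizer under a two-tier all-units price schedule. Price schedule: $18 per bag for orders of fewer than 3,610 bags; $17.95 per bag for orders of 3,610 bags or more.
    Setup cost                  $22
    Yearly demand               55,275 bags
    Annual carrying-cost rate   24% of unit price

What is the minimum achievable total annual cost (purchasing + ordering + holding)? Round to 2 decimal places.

$998,191.40

H₁ = 24%×$18 = $4.3200;  H₂ = 24%×$17.95 = $4.3080
EOQ₁ = √(2×55,275×22/4.3200) = 750.32  (< 3,610, feasible at tier 1)
EOQ₂ = √(2×55,275×22/4.3080) = 751.37  (< 3,610 → use Q = 3,610 at tier-2 price)
TC(tier 1 (EOQ₁), Q≈750.3) = $998,191.40
TC(tier 2, Q≈3,610.0) = $1,000,299.05
Minimum at tier 1 (EOQ₁): $998,191.40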